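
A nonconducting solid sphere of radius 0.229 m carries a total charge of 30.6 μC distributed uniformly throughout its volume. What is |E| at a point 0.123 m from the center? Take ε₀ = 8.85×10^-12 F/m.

E = 2.82×10^6 N/C

By spherical symmetry E is radial; choose a Gaussian sphere of radius r = 0.123 m (r < R).
For a uniform sphere the enclosed fraction is (r/R)³, so Q_enc = (30.6 μC)(0.123/0.229)³ = 4.742×10^-6 C.
Since E is radial and uniform over the Gaussian sphere, Φ = E·4πr² = Q_enc/ε₀.
E = |Q_enc|/(4πε₀r²) = (4.742×10^-6)/(4π·8.85×10^-12·(0.123)²) = 2.82×10^6 N/C.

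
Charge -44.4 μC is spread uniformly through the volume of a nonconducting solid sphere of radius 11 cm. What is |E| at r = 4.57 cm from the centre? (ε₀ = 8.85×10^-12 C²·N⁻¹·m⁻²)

Use a concentric Gaussian sphere at r = 4.57 cm (r < R).
Only the charge within r is enclosed: Q_enc = Q·(r/R)³ = (-44.4 μC)·(4.57 cm/11 cm)³ = -3.184×10^-6 C.
Gauss's law: E·4πr² = Q_enc/ε₀.
E = |Q_enc|/(4πε₀r²) = (3.184×10^-6)/(4π·8.85×10^-12·(0.0457)²) = 1.37×10^7 N/C.

|E| ≈ 1.37e7 N/C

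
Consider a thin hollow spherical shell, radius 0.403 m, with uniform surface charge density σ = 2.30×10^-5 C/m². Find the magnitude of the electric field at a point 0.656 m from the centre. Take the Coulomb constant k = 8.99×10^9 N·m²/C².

Symmetry ⇒ E = E(r) r̂. Gaussian sphere of radius r = 0.656 m (r > 0.403 m).
The entire shell is enclosed: Q_enc = σ·4πR² = (2.30×10^-5)·4π·(0.403)² = 4.694e-5 C.
By Gauss's law, ∮E·dA = E·4πr² = Q_enc/ε₀.
E = k|Q_enc|/r² = (8.99×10^9)(4.694×10^-5)/(0.656)² = 9.81×10^5 N/C.

|E| = 9.81e5 V/m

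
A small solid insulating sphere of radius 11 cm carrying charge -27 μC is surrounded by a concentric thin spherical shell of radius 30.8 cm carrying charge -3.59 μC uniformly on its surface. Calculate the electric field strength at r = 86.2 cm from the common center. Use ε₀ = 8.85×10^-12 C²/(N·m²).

Use a concentric Gaussian sphere at r = 86.2 cm (r > 30.8 cm, enclosing both).
Q_enc = (-27 μC) + (-3.59 μC) = -3.059×10^-5 C.
Since E is radial and uniform over the Gaussian sphere, Φ = E·4πr² = Q_enc/ε₀.
E = |Q_enc|/(4πε₀r²) = (3.059×10^-5)/(4π·8.85×10^-12·(0.862)²) = 3.70e5 N/C.

|E| ≈ 3.70×10^5 N/C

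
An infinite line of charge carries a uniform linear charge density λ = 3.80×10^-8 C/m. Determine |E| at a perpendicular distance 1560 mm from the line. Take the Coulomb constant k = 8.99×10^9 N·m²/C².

438 V/m

Take a coaxial cylindrical Gaussian surface of radius r = 1560 mm and length L.
Q_enc = λL, so λ_enc = 3.80e-8 C/m.
Applying ∮E·dA = Q_enc/ε₀ with the end caps contributing no flux:
E = 2k|λ_enc|/r = 2(8.99×10^9)(3.80×10^-8)/(1.56) = 438 N/C.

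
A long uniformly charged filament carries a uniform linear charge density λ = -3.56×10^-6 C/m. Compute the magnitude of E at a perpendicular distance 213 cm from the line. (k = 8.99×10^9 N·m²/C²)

Choose a coaxial cylinder of radius r = 213 cm (arbitrary length L) as the Gaussian surface.
Q_enc = λL, so λ_enc = -3.56e-6 C/m.
Gauss's law: E·2πrL = λ_enc L/ε₀.
E = 2k|λ_enc|/r = 2(8.99×10^9)(3.56×10^-6)/(2.13) = 3.01×10^4 N/C.

E = 3.01×10^4 N/C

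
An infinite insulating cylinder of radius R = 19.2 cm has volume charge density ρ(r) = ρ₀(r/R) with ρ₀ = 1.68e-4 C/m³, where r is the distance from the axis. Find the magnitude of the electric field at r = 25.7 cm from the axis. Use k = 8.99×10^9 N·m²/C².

Take a coaxial cylindrical Gaussian surface of radius r = 25.7 cm and length L (r > R, full charge per length enclosed).
λ_enc = 2π ∫₀^R ρ₀(r'/R)^1 r' dr' = 2πρ₀R²/3 = 1.297×10^-5 C/m.
Gauss's law: E·2πrL = λ_enc L/ε₀.
E = 2k|λ_enc|/r = 2(8.99×10^9)(1.297×10^-5)/(0.257) = 9.07×10^5 N/C.

|E| = 9.07×10^5 V/m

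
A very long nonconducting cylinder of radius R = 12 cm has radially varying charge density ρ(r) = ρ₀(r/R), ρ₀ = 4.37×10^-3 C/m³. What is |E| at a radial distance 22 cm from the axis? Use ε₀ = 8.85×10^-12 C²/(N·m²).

E = 1.08×10^7 V/m

Choose a coaxial cylinder of radius r = 22 cm (arbitrary length L) as the Gaussian surface (r > R, full charge per length enclosed).
λ_enc = 2π ∫₀^R ρ₀(r'/R)^1 r' dr' = 2πρ₀R²/3 = 1.318×10^-4 C/m.
Applying ∮E·dA = Q_enc/ε₀ with the end caps contributing no flux:
E = |λ_enc|/(2πε₀r) = (1.318e-4)/(2π·8.85×10^-12·0.22) = 1.08e7 N/C.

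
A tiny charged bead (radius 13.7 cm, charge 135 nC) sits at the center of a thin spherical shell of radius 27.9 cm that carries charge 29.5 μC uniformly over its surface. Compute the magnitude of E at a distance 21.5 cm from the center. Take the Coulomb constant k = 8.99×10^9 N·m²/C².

Use a concentric Gaussian sphere at r = 21.5 cm (between the bodies, 13.7 cm < r < 27.9 cm).
Only the inner charge is enclosed; the outer shell contributes nothing inside itself. Q_enc = 135 nC = 1.35e-7 C.
Since E is radial and uniform over the Gaussian sphere, Φ = E·4πr² = Q_enc/ε₀.
E = k|Q_enc|/r² = (8.99×10^9)(1.35×10^-7)/(0.215)² = 2.63×10^4 N/C.

|E| ≈ 2.63e4 N/C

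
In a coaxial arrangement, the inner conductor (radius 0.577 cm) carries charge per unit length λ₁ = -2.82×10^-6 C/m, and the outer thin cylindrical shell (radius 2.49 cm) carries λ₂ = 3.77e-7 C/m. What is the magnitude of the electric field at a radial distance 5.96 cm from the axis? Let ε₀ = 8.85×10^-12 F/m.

By cylindrical symmetry E is radial; use a coaxial Gaussian cylinder of radius 5.96 cm and length L (r > 2.49 cm, enclosing both).
λ_enc = λ₁ + λ₂ = (-2.82×10^-6) + (3.77e-7) = -2.443×10^-6 C/m.
Applying ∮E·dA = Q_enc/ε₀ with the end caps contributing no flux:
E = |λ_enc|/(2πε₀r) = (2.443×10^-6)/(2π·8.85×10^-12·0.0596) = 7.37×10^5 N/C.

|E| ≈ 7.37×10^5 V/m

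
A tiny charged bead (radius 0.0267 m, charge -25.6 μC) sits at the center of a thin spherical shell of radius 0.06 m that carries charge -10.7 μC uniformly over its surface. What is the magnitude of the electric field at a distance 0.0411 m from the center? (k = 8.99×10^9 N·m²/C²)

Take a concentric spherical Gaussian surface of radius r = 0.0411 m (between the bodies, 0.0267 m < r < 0.06 m).
The shell at 0.06 m lies outside the Gaussian surface, so Q_enc = -25.6 μC = -2.56×10^-5 C.
By Gauss's law, ∮E·dA = E·4πr² = Q_enc/ε₀.
E = k|Q_enc|/r² = (8.99×10^9)(2.56×10^-5)/(0.0411)² = 1.36e8 N/C.

E = 1.36×10^8 N/C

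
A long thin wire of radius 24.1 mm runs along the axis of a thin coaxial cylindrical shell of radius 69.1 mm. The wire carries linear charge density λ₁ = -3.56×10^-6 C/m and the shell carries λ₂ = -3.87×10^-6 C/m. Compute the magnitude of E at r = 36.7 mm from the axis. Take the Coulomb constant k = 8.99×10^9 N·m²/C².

By cylindrical symmetry E is radial; use a coaxial Gaussian cylinder of radius 36.7 mm and length L (between the conductors, 24.1 mm < r < 69.1 mm).
The shell at 69.1 mm lies outside the Gaussian surface, so λ_enc = λ₁ = -3.56e-6 C/m.
Gauss's law: E·2πrL = λ_enc L/ε₀.
E = 2k|λ_enc|/r = 2(8.99×10^9)(3.56e-6)/(0.0367) = 1.74e6 N/C.

E ≈ 1.74×10^6 N/C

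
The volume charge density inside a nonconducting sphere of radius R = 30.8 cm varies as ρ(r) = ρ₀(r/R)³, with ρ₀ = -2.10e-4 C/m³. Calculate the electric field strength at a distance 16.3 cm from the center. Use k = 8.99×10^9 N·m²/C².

By spherical symmetry E is radial; choose a Gaussian sphere of radius r = 16.3 cm (r < R).
Q_enc = ∫₀^r ρ(r')·4πr'² dr' = (4πρ₀/R³) ∫₀^r r'^5 dr' = 4πρ₀ r^6/(6·R³) = -2.823e-7 C.
Applying ∮E·dA = Q_enc/ε₀ with Φ = E(4πr²):
E = k|Q_enc|/r² = (8.99×10^9)(2.823×10^-7)/(0.163)² = 9.55e4 N/C.

E = 9.55×10^4 N/C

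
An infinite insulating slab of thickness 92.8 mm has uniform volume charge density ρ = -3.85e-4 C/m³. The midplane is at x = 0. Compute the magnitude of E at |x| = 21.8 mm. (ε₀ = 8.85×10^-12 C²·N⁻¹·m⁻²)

By symmetry E is perpendicular to the slab. A Gaussian pillbox from −21.8 mm to +21.8 mm (face area A) lies entirely within the slab.
Q_enc = ρ·(2x)·A and flux = 2EA, so 2EA = 2ρxA/ε₀ ⇒ E = |ρ|x/ε₀.
E = (3.85×10^-4)(0.0218)/(8.85×10^-12) = 9.48e5 N/C.

E = 9.48×10^5 V/m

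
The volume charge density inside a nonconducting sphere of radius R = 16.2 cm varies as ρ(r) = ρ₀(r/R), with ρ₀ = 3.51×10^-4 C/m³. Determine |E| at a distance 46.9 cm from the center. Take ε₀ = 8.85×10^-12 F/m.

1.92×10^5 N/C

Use a concentric Gaussian sphere at r = 46.9 cm (r > R, all charge enclosed).
Q_enc = 4π ∫₀^R ρ₀(r'/R)^1 r'² dr' = 4πρ₀R³/4 = 4.688e-6 C.
Since E is radial and uniform over the Gaussian sphere, Φ = E·4πr² = Q_enc/ε₀.
E = |Q_enc|/(4πε₀r²) = (4.688e-6)/(4π·8.85×10^-12·(0.469)²) = 1.92×10^5 N/C.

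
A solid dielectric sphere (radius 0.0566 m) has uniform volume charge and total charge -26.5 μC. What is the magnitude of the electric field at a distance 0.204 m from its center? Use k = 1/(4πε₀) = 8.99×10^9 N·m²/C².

By spherical symmetry E is radial; choose a Gaussian sphere of radius r = 0.204 m (r > R, so the entire charge is enclosed).
Q_enc = -26.5 μC = -2.65e-5 C.
Gauss's law: E·4πr² = Q_enc/ε₀.
E = k|Q_enc|/r² = (8.99×10^9)(2.65×10^-5)/(0.204)² = 5.72e6 N/C.

5.72e6 V/m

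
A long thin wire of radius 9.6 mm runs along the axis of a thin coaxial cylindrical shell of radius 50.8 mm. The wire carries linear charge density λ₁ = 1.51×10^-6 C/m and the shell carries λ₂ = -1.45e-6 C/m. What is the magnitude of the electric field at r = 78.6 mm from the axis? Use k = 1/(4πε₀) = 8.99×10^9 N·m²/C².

|E| = 1.37×10^4 V/m

Choose a coaxial cylinder of radius r = 78.6 mm (arbitrary length L) as the Gaussian surface (r > 50.8 mm, enclosing both).
λ_enc = λ₁ + λ₂ = (1.51×10^-6) + (-1.45×10^-6) = 6.00e-8 C/m.
By Gauss's law (flux through the curved wall only), E·2πrL = λ_enc L/ε₀.
E = 2k|λ_enc|/r = 2(8.99×10^9)(6.00e-8)/(0.0786) = 1.37×10^4 N/C.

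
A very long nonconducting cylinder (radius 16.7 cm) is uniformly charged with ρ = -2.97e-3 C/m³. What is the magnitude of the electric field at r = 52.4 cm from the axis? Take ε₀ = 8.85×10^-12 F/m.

E ≈ 8.93e6 V/m

Take a coaxial cylindrical Gaussian surface of radius r = 52.4 cm and length L (r > 16.7 cm, full cross-section enclosed).
λ_enc = ρ·πR² = (-2.97×10^-3)π(0.167)² = -2.602×10^-4 C/m.
By Gauss's law (flux through the curved wall only), E·2πrL = λ_enc L/ε₀.
E = |λ_enc|/(2πε₀r) = (2.602e-4)/(2π·8.85×10^-12·0.524) = 8.93×10^6 N/C.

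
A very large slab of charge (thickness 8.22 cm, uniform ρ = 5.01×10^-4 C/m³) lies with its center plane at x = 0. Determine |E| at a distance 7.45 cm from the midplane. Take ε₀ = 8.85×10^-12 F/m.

The point |x| = 7.45 cm lies outside the slab (half-thickness 0.0411 m). A symmetric pillbox spanning the full slab encloses Q_enc = ρ·d·A.
Flux = 2EA ⇒ E = |ρ|d/(2ε₀), independent of distance outside.
E = (5.01e-4)(0.0822)/(2·8.85×10^-12) = 2.33e6 N/C.

|E| = 2.33×10^6 N/C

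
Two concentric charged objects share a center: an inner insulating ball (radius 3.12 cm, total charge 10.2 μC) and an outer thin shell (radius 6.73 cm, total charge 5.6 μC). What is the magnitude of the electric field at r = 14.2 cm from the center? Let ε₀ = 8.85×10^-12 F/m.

Symmetry ⇒ E = E(r) r̂. Gaussian sphere of radius r = 14.2 cm (r > 6.73 cm, enclosing both).
Q_enc = (10.2 μC) + (5.6 μC) = 1.58×10^-5 C.
By Gauss's law, ∮E·dA = E·4πr² = Q_enc/ε₀.
E = |Q_enc|/(4πε₀r²) = (1.58e-5)/(4π·8.85×10^-12·(0.142)²) = 7.05×10^6 N/C.

E = 7.05×10^6 N/C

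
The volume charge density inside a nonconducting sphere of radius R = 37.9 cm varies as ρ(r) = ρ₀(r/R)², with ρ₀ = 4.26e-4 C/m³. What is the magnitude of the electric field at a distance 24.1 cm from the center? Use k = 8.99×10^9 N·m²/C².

|E| = 9.38×10^5 N/C

By spherical symmetry E is radial; choose a Gaussian sphere of radius r = 24.1 cm (r < R).
Integrate the density: Q_enc = 4π ∫₀^r ρ₀(r'/R)^2 r'² dr' = 4πρ₀ r^5/(5·R²) = 6.06×10^-6 C.
Since E is radial and uniform over the Gaussian sphere, Φ = E·4πr² = Q_enc/ε₀.
E = k|Q_enc|/r² = (8.99×10^9)(6.06×10^-6)/(0.241)² = 9.38×10^5 N/C.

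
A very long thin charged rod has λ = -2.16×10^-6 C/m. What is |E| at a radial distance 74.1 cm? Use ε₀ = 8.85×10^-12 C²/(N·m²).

By cylindrical symmetry E is radial; use a coaxial Gaussian cylinder of radius 74.1 cm and length L.
Q_enc = λL, so λ_enc = -2.16e-6 C/m.
Since E is radial and uniform over the curved surface, Φ = E·2πrL = Q_enc/ε₀ = λ_enc L/ε₀.
E = |λ_enc|/(2πε₀r) = (2.16e-6)/(2π·8.85×10^-12·0.741) = 5.24×10^4 N/C.

E = 5.24×10^4 N/C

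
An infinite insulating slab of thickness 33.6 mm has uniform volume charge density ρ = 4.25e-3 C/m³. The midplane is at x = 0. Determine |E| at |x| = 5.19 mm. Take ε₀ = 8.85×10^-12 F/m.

2.49e6 N/C

By symmetry E is perpendicular to the slab. A Gaussian pillbox from −5.19 mm to +5.19 mm (face area A) lies entirely within the slab.
Q_enc = ρ·(2x)·A and flux = 2EA, so 2EA = 2ρxA/ε₀ ⇒ E = |ρ|x/ε₀.
E = (4.25×10^-3)(0.00519)/(8.85×10^-12) = 2.49×10^6 N/C.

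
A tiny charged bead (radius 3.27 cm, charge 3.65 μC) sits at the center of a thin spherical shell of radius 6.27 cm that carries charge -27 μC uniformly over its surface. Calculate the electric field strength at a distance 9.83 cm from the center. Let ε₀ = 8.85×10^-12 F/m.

E ≈ 2.17e7 N/C

Symmetry ⇒ E = E(r) r̂. Gaussian sphere of radius r = 9.83 cm (r > 6.27 cm, enclosing both).
Q_enc = (3.65 μC) + (-27 μC) = -2.335e-5 C.
Since E is radial and uniform over the Gaussian sphere, Φ = E·4πr² = Q_enc/ε₀.
E = |Q_enc|/(4πε₀r²) = (2.335×10^-5)/(4π·8.85×10^-12·(0.0983)²) = 2.17e7 N/C.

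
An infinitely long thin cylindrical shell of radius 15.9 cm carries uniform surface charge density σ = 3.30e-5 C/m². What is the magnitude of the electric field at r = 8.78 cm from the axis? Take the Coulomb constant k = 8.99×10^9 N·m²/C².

By cylindrical symmetry E is radial; use a coaxial Gaussian cylinder of radius 8.78 cm and length L (r < 15.9 cm, inside the shell).
All the surface charge lies outside this cylinder: Q_enc = 0, hence E = 0.

E = 0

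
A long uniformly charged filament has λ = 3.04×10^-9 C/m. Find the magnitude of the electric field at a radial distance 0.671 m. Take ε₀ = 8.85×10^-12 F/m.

Coaxial Gaussian cylinder, radius r = 0.671 m, length L.
Q_enc = λL, so λ_enc = 3.04×10^-9 C/m.
Applying ∮E·dA = Q_enc/ε₀ with the end caps contributing no flux:
E = |λ_enc|/(2πε₀r) = (3.04×10^-9)/(2π·8.85×10^-12·0.671) = 81.5 N/C.

E = 81.5 N/C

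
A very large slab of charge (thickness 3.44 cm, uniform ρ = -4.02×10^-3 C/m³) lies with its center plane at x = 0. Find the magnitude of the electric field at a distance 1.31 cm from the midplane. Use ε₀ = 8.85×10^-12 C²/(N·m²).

E ≈ 5.95×10^6 V/m

By symmetry E is perpendicular to the slab. A Gaussian pillbox from −1.31 cm to +1.31 cm (face area A) lies entirely within the slab.
Q_enc = ρ·(2x)·A and flux = 2EA, so 2EA = 2ρxA/ε₀ ⇒ E = |ρ|x/ε₀.
E = (4.02×10^-3)(0.0131)/(8.85×10^-12) = 5.95e6 N/C.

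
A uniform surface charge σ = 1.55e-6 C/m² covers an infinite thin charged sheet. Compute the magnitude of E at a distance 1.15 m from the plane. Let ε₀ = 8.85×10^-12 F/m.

|E| ≈ 8.76×10^4 N/C

Choose a cylindrical pillbox piercing the sheet, end faces (area A) parallel to it.
Only the two end caps contribute flux: Φ = 2EA. With Q_enc = σA, Gauss's law gives E = |σ|/(2ε₀).
E = |σ|/(2ε₀) = (1.55e-6)/(2·8.85×10^-12) = 8.76×10^4 N/C.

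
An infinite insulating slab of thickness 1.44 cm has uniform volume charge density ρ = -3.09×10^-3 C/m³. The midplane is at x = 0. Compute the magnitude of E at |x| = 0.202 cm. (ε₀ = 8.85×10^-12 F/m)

By symmetry E is perpendicular to the slab. A Gaussian pillbox from −0.202 cm to +0.202 cm (face area A) lies entirely within the slab.
Q_enc = ρ·(2x)·A and flux = 2EA, so 2EA = 2ρxA/ε₀ ⇒ E = |ρ|x/ε₀.
E = (3.09×10^-3)(0.00202)/(8.85×10^-12) = 7.05×10^5 N/C.

|E| = 7.05×10^5 N/C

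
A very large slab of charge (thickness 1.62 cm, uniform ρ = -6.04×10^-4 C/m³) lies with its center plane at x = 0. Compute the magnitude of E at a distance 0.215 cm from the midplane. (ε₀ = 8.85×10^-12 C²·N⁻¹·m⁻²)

E ≈ 1.47×10^5 V/m

By symmetry E is perpendicular to the slab. A Gaussian pillbox from −0.215 cm to +0.215 cm (face area A) lies entirely within the slab.
Q_enc = ρ·(2x)·A and flux = 2EA, so 2EA = 2ρxA/ε₀ ⇒ E = |ρ|x/ε₀.
E = (6.04×10^-4)(0.00215)/(8.85×10^-12) = 1.47×10^5 N/C.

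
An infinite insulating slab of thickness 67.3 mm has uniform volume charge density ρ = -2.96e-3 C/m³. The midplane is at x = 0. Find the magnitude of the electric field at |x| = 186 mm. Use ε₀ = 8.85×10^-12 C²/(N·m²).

|E| = 1.13×10^7 N/C

The point |x| = 186 mm lies outside the slab (half-thickness 0.03365 m). A symmetric pillbox spanning the full slab encloses Q_enc = ρ·d·A.
Flux = 2EA ⇒ E = |ρ|d/(2ε₀), independent of distance outside.
E = (2.96×10^-3)(0.0673)/(2·8.85×10^-12) = 1.13×10^7 N/C.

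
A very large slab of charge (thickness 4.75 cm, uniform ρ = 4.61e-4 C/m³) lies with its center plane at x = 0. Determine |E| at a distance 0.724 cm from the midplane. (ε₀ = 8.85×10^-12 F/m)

3.77×10^5 V/m

By symmetry E is perpendicular to the slab. A Gaussian pillbox from −0.724 cm to +0.724 cm (face area A) lies entirely within the slab.
Q_enc = ρ·(2x)·A and flux = 2EA, so 2EA = 2ρxA/ε₀ ⇒ E = |ρ|x/ε₀.
E = (4.61×10^-4)(0.00724)/(8.85×10^-12) = 3.77×10^5 N/C.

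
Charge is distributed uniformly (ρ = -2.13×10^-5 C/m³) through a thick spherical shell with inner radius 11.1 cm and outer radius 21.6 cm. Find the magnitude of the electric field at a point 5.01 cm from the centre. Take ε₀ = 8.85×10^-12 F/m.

|E| = 0 N/C

Symmetry ⇒ E = E(r) r̂. Gaussian sphere of radius r = 5.01 cm (r < 11.1 cm, inside the empty cavity).
Q_enc = 0 (all charge lies at larger r); Gauss's law gives E = 0.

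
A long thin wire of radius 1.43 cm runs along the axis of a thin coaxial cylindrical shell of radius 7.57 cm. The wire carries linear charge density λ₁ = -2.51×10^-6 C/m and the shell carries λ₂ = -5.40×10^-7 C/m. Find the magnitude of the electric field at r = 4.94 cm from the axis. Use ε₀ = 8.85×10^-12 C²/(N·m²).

|E| ≈ 9.14×10^5 N/C

Choose a coaxial cylinder of radius r = 4.94 cm (arbitrary length L) as the Gaussian surface (between the conductors, 1.43 cm < r < 7.57 cm).
The shell at 7.57 cm lies outside the Gaussian surface, so λ_enc = λ₁ = -2.51e-6 C/m.
Since E is radial and uniform over the curved surface, Φ = E·2πrL = Q_enc/ε₀ = λ_enc L/ε₀.
E = |λ_enc|/(2πε₀r) = (2.51×10^-6)/(2π·8.85×10^-12·0.0494) = 9.14e5 N/C.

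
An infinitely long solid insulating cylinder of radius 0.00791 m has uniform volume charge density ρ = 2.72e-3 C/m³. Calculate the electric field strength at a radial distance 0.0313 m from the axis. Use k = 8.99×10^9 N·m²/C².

|E| ≈ 3.07e5 N/C

Take a coaxial cylindrical Gaussian surface of radius r = 0.0313 m and length L (r > 0.00791 m, full cross-section enclosed).
λ_enc = ρ·πR² = (2.72e-3)π(0.00791)² = 5.347×10^-7 C/m.
Since E is radial and uniform over the curved surface, Φ = E·2πrL = Q_enc/ε₀ = λ_enc L/ε₀.
E = 2k|λ_enc|/r = 2(8.99×10^9)(5.347×10^-7)/(0.0313) = 3.07×10^5 N/C.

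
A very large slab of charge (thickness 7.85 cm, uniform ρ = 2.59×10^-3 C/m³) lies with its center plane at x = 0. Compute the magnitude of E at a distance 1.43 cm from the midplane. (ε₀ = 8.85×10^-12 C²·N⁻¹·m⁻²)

4.18×10^6 N/C

By symmetry E is perpendicular to the slab. A Gaussian pillbox from −1.43 cm to +1.43 cm (face area A) lies entirely within the slab.
Q_enc = ρ·(2x)·A and flux = 2EA, so 2EA = 2ρxA/ε₀ ⇒ E = |ρ|x/ε₀.
E = (2.59×10^-3)(0.0143)/(8.85×10^-12) = 4.18×10^6 N/C.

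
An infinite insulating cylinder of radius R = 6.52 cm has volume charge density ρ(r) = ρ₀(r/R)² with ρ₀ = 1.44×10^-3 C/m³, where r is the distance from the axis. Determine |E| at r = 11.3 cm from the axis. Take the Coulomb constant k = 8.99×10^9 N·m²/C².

1.53×10^6 N/C

By cylindrical symmetry E is radial; use a coaxial Gaussian cylinder of radius 11.3 cm and length L (r > R, full charge per length enclosed).
λ_enc = 2π ∫₀^R ρ₀(r'/R)^2 r' dr' = 2πρ₀R²/4 = 9.616×10^-6 C/m.
Applying ∮E·dA = Q_enc/ε₀ with the end caps contributing no flux:
E = 2k|λ_enc|/r = 2(8.99×10^9)(9.616×10^-6)/(0.113) = 1.53e6 N/C.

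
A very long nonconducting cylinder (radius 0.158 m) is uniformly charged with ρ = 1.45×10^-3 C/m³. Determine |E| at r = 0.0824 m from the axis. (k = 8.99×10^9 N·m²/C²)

Take a coaxial cylindrical Gaussian surface of radius r = 0.0824 m and length L (r < R).
Enclosed charge per unit length: λ_enc = ρ·πr² = (1.45×10^-3)π(0.0824)² = 3.093×10^-5 C/m.
Applying ∮E·dA = Q_enc/ε₀ with the end caps contributing no flux:
E = 2k|λ_enc|/r = 2(8.99×10^9)(3.093e-5)/(0.0824) = 6.75×10^6 N/C.

6.75e6 N/C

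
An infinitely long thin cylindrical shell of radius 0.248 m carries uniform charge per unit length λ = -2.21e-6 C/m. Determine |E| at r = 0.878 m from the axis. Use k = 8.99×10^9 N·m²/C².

E = 4.53×10^4 V/m

Choose a coaxial cylinder of radius r = 0.878 m (arbitrary length L) as the Gaussian surface (r > 0.248 m).
The full line charge is enclosed: λ_enc = -2.21e-6 C/m.
By Gauss's law (flux through the curved wall only), E·2πrL = λ_enc L/ε₀.
E = 2k|λ_enc|/r = 2(8.99×10^9)(2.21×10^-6)/(0.878) = 4.53e4 N/C.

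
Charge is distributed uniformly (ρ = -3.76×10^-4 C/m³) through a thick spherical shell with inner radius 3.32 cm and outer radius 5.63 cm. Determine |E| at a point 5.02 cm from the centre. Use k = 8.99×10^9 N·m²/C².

E ≈ 5.05e5 N/C

Take a concentric spherical Gaussian surface of radius r = 5.02 cm (within the shell material, 3.32 cm < r < 5.63 cm).
Only the shell between 3.32 cm and r is enclosed: Q_enc = ρ·(4π/3)(r³ − a³) = (-3.76e-4)·(4π/3)·((0.0502)³ − (0.0332)³) = -1.416×10^-7 C.
Since E is radial and uniform over the Gaussian sphere, Φ = E·4πr² = Q_enc/ε₀.
E = k|Q_enc|/r² = (8.99×10^9)(1.416×10^-7)/(0.0502)² = 5.05e5 N/C.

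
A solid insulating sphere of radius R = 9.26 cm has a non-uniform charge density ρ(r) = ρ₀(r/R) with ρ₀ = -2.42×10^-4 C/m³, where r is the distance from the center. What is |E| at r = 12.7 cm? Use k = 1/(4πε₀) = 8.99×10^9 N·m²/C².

By spherical symmetry E is radial; choose a Gaussian sphere of radius r = 12.7 cm (r > R, all charge enclosed).
Q_enc = 4π ∫₀^R ρ₀(r'/R)^1 r'² dr' = 4πρ₀R³/4 = -6.037×10^-7 C.
By Gauss's law, ∮E·dA = E·4πr² = Q_enc/ε₀.
E = k|Q_enc|/r² = (8.99×10^9)(6.037e-7)/(0.127)² = 3.36×10^5 N/C.

E = 3.36×10^5 N/C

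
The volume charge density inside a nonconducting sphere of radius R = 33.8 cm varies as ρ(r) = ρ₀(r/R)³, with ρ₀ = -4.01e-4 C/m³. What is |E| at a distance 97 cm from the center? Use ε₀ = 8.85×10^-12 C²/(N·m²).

E ≈ 3.10×10^5 V/m

Use a concentric Gaussian sphere at r = 97 cm (r > R, all charge enclosed).
Q_enc = 4π ∫₀^R ρ₀(r'/R)^3 r'² dr' = 4πρ₀R³/6 = -3.243×10^-5 C.
By Gauss's law, ∮E·dA = E·4πr² = Q_enc/ε₀.
E = |Q_enc|/(4πε₀r²) = (3.243×10^-5)/(4π·8.85×10^-12·(0.97)²) = 3.10×10^5 N/C.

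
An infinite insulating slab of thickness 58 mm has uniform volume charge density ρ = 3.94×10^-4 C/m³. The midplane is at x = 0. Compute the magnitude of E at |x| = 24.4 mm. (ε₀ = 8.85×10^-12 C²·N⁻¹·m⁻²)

|E| ≈ 1.09e6 V/m

By symmetry E is perpendicular to the slab. A Gaussian pillbox from −24.4 mm to +24.4 mm (face area A) lies entirely within the slab.
Q_enc = ρ·(2x)·A and flux = 2EA, so 2EA = 2ρxA/ε₀ ⇒ E = |ρ|x/ε₀.
E = (3.94e-4)(0.0244)/(8.85×10^-12) = 1.09e6 N/C.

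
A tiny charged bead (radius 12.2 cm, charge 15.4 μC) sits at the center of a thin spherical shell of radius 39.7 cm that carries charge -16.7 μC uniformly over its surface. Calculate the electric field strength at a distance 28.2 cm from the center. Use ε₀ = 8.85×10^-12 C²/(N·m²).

E = 1.74×10^6 V/m

Take a concentric spherical Gaussian surface of radius r = 28.2 cm (between the bodies, 12.2 cm < r < 39.7 cm).
The shell at 39.7 cm lies outside the Gaussian surface, so Q_enc = 15.4 μC = 1.54×10^-5 C.
Applying ∮E·dA = Q_enc/ε₀ with Φ = E(4πr²):
E = |Q_enc|/(4πε₀r²) = (1.54e-5)/(4π·8.85×10^-12·(0.282)²) = 1.74×10^6 N/C.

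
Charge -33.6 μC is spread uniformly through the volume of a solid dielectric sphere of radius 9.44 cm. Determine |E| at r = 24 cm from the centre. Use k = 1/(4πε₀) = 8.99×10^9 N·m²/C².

|E| = 5.24×10^6 V/m

Take a concentric spherical Gaussian surface of radius r = 24 cm (r > R, so the entire charge is enclosed).
Q_enc = -33.6 μC = -3.36e-5 C.
Since E is radial and uniform over the Gaussian sphere, Φ = E·4πr² = Q_enc/ε₀.
E = k|Q_enc|/r² = (8.99×10^9)(3.36×10^-5)/(0.24)² = 5.24×10^6 N/C.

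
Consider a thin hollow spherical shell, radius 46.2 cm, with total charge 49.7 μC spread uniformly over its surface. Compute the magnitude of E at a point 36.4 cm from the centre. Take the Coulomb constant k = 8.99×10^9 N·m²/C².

|E| = 0 V/m

Take a concentric spherical Gaussian surface of radius r = 36.4 cm (inside the shell, r < 46.2 cm).
All the charge is outside the Gaussian surface: Q_enc = 0, hence E = 0 everywhere inside the shell.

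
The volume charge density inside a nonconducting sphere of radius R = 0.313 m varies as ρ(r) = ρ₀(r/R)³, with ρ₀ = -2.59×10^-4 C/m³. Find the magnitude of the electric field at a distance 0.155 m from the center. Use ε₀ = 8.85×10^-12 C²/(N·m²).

E ≈ 9.18×10^4 V/m

By spherical symmetry E is radial; choose a Gaussian sphere of radius r = 0.155 m (r < R).
Q_enc = ∫₀^r ρ(r')·4πr'² dr' = (4πρ₀/R³) ∫₀^r r'^5 dr' = 4πρ₀ r^6/(6·R³) = -2.453×10^-7 C.
Applying ∮E·dA = Q_enc/ε₀ with Φ = E(4πr²):
E = |Q_enc|/(4πε₀r²) = (2.453×10^-7)/(4π·8.85×10^-12·(0.155)²) = 9.18e4 N/C.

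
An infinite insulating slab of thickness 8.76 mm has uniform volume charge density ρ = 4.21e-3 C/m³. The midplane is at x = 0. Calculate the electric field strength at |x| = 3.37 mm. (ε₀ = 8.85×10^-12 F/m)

E ≈ 1.60×10^6 N/C

By symmetry E is perpendicular to the slab. A Gaussian pillbox from −3.37 mm to +3.37 mm (face area A) lies entirely within the slab.
Q_enc = ρ·(2x)·A and flux = 2EA, so 2EA = 2ρxA/ε₀ ⇒ E = |ρ|x/ε₀.
E = (4.21e-3)(0.00337)/(8.85×10^-12) = 1.60×10^6 N/C.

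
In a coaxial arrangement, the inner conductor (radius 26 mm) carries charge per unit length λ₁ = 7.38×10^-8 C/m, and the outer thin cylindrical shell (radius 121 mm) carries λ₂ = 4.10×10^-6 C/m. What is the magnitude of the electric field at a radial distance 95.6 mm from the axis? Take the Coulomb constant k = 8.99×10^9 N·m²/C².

Choose a coaxial cylinder of radius r = 95.6 mm (arbitrary length L) as the Gaussian surface (between the conductors, 26 mm < r < 121 mm).
The shell at 121 mm lies outside the Gaussian surface, so λ_enc = λ₁ = 7.38×10^-8 C/m.
Applying ∮E·dA = Q_enc/ε₀ with the end caps contributing no flux:
E = 2k|λ_enc|/r = 2(8.99×10^9)(7.38×10^-8)/(0.0956) = 1.39e4 N/C.

|E| = 1.39×10^4 N/C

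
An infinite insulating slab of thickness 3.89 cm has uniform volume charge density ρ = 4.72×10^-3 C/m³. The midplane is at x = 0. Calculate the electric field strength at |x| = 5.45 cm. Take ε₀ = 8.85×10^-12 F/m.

The point |x| = 5.45 cm lies outside the slab (half-thickness 0.01945 m). A symmetric pillbox spanning the full slab encloses Q_enc = ρ·d·A.
Flux = 2EA ⇒ E = |ρ|d/(2ε₀), independent of distance outside.
E = (4.72e-3)(0.0389)/(2·8.85×10^-12) = 1.04e7 N/C.

1.04e7 V/m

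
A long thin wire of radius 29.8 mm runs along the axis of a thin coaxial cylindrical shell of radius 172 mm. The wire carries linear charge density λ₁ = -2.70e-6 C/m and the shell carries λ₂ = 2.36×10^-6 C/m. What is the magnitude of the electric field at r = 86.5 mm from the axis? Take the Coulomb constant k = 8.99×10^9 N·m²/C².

Choose a coaxial cylinder of radius r = 86.5 mm (arbitrary length L) as the Gaussian surface (between the conductors, 29.8 mm < r < 172 mm).
The shell at 172 mm lies outside the Gaussian surface, so λ_enc = λ₁ = -2.70×10^-6 C/m.
Applying ∮E·dA = Q_enc/ε₀ with the end caps contributing no flux:
E = 2k|λ_enc|/r = 2(8.99×10^9)(2.70e-6)/(0.0865) = 5.61×10^5 N/C.

E = 5.61e5 N/C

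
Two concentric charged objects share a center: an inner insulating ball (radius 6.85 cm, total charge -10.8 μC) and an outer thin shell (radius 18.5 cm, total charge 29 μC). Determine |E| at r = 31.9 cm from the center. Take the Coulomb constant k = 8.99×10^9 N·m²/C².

1.61e6 N/C

Symmetry ⇒ E = E(r) r̂. Gaussian sphere of radius r = 31.9 cm (r > 18.5 cm, enclosing both).
Q_enc = (-10.8 μC) + (29 μC) = 1.82×10^-5 C.
Applying ∮E·dA = Q_enc/ε₀ with Φ = E(4πr²):
E = k|Q_enc|/r² = (8.99×10^9)(1.82×10^-5)/(0.319)² = 1.61×10^6 N/C.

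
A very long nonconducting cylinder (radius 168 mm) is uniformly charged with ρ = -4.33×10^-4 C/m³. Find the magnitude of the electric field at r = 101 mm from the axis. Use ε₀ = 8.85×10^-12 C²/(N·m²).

|E| = 2.47e6 V/m

Choose a coaxial cylinder of radius r = 101 mm (arbitrary length L) as the Gaussian surface (r < R).
Charge inside radius r per length L is ρ·πr²·L, so λ_enc = ρπr² = -1.388e-5 C/m.
Since E is radial and uniform over the curved surface, Φ = E·2πrL = Q_enc/ε₀ = λ_enc L/ε₀.
E = |λ_enc|/(2πε₀r) = (1.388×10^-5)/(2π·8.85×10^-12·0.101) = 2.47e6 N/C.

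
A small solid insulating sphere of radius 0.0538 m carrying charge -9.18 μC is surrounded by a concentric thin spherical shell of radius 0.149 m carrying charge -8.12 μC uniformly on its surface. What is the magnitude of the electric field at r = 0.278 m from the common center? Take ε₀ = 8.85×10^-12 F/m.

E = 2.01e6 N/C

Symmetry ⇒ E = E(r) r̂. Gaussian sphere of radius r = 0.278 m (r > 0.149 m, enclosing both).
Q_enc = (-9.18 μC) + (-8.12 μC) = -1.73e-5 C.
By Gauss's law, ∮E·dA = E·4πr² = Q_enc/ε₀.
E = |Q_enc|/(4πε₀r²) = (1.73×10^-5)/(4π·8.85×10^-12·(0.278)²) = 2.01e6 N/C.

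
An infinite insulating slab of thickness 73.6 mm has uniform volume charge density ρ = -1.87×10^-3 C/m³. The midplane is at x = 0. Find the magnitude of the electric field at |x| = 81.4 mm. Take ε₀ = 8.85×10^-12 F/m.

The point |x| = 81.4 mm lies outside the slab (half-thickness 0.0368 m). A symmetric pillbox spanning the full slab encloses Q_enc = ρ·d·A.
Flux = 2EA ⇒ E = |ρ|d/(2ε₀), independent of distance outside.
E = (1.87e-3)(0.0736)/(2·8.85×10^-12) = 7.78e6 N/C.

E = 7.78×10^6 N/C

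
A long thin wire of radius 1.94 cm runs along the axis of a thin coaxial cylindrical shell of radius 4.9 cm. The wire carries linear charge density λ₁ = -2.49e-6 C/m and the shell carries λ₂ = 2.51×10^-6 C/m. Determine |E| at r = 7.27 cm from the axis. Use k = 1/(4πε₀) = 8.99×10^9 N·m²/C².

|E| = 4.95e3 N/C

By cylindrical symmetry E is radial; use a coaxial Gaussian cylinder of radius 7.27 cm and length L (r > 4.9 cm, enclosing both).
λ_enc = λ₁ + λ₂ = (-2.49e-6) + (2.51×10^-6) = 2.00×10^-8 C/m.
Applying ∮E·dA = Q_enc/ε₀ with the end caps contributing no flux:
E = 2k|λ_enc|/r = 2(8.99×10^9)(2.00×10^-8)/(0.0727) = 4.95e3 N/C.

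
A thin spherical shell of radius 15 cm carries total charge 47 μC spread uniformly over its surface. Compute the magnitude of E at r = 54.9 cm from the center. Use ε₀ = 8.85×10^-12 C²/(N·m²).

E ≈ 1.40e6 N/C

Take a concentric spherical Gaussian surface of radius r = 54.9 cm (r > 15 cm).
The entire shell is enclosed: Q_enc = 4.70×10^-5 C.
Gauss's law: E·4πr² = Q_enc/ε₀.
E = |Q_enc|/(4πε₀r²) = (4.70×10^-5)/(4π·8.85×10^-12·(0.549)²) = 1.40×10^6 N/C.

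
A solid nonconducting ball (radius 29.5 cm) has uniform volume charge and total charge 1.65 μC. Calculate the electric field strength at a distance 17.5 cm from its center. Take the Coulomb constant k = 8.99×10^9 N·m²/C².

By spherical symmetry E is radial; choose a Gaussian sphere of radius r = 17.5 cm (r < R).
Only the charge within r is enclosed: Q_enc = Q·(r/R)³ = (1.65 μC)·(17.5 cm/29.5 cm)³ = 3.445e-7 C.
Since E is radial and uniform over the Gaussian sphere, Φ = E·4πr² = Q_enc/ε₀.
E = k|Q_enc|/r² = (8.99×10^9)(3.445×10^-7)/(0.175)² = 1.01×10^5 N/C.

E ≈ 1.01×10^5 N/C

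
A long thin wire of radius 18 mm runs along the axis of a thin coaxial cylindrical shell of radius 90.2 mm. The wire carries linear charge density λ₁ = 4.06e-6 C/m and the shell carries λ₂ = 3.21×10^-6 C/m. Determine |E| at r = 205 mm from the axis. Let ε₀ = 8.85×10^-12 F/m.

|E| = 6.38×10^5 N/C

Choose a coaxial cylinder of radius r = 205 mm (arbitrary length L) as the Gaussian surface (r > 90.2 mm, enclosing both).
λ_enc = λ₁ + λ₂ = (4.06e-6) + (3.21e-6) = 7.27e-6 C/m.
Applying ∮E·dA = Q_enc/ε₀ with the end caps contributing no flux:
E = |λ_enc|/(2πε₀r) = (7.27e-6)/(2π·8.85×10^-12·0.205) = 6.38×10^5 N/C.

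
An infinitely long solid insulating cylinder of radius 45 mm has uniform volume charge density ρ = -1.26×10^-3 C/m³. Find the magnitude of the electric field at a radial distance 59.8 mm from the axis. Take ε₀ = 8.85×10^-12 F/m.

Coaxial Gaussian cylinder, radius r = 59.8 mm, length L (r > 45 mm, full cross-section enclosed).
λ_enc = ρ·πR² = (-1.26×10^-3)π(0.045)² = -8.016×10^-6 C/m.
Since E is radial and uniform over the curved surface, Φ = E·2πrL = Q_enc/ε₀ = λ_enc L/ε₀.
E = |λ_enc|/(2πε₀r) = (8.016e-6)/(2π·8.85×10^-12·0.0598) = 2.41e6 N/C.

|E| ≈ 2.41×10^6 N/C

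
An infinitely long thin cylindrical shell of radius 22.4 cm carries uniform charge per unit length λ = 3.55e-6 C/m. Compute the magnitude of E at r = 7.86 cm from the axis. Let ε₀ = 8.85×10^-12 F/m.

|E| = 0 V/m

Take a coaxial cylindrical Gaussian surface of radius r = 7.86 cm and length L (r < 22.4 cm, inside the shell).
All the surface charge lies outside this cylinder: Q_enc = 0, hence E = 0.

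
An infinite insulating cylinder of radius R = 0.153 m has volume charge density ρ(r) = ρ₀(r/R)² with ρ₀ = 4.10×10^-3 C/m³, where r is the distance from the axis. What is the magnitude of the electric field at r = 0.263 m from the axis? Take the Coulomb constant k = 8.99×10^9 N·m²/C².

Take a coaxial cylindrical Gaussian surface of radius r = 0.263 m and length L (r > R, full charge per length enclosed).
λ_enc = 2π ∫₀^R ρ₀(r'/R)^2 r' dr' = 2πρ₀R²/4 = 1.508×10^-4 C/m.
Applying ∮E·dA = Q_enc/ε₀ with the end caps contributing no flux:
E = 2k|λ_enc|/r = 2(8.99×10^9)(1.508×10^-4)/(0.263) = 1.03×10^7 N/C.

E = 1.03e7 N/C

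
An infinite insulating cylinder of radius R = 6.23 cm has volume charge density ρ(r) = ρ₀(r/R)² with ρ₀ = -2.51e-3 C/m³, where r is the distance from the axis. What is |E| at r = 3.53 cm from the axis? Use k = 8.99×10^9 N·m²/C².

|E| ≈ 8.03×10^5 V/m

Coaxial Gaussian cylinder, radius r = 3.53 cm, length L (r < R).
λ_enc = ∫₀^r ρ(r')·2πr' dr' = (2πρ₀/R²)·r^4/4 = -1.577e-6 C/m.
Since E is radial and uniform over the curved surface, Φ = E·2πrL = Q_enc/ε₀ = λ_enc L/ε₀.
E = 2k|λ_enc|/r = 2(8.99×10^9)(1.577×10^-6)/(0.0353) = 8.03e5 N/C.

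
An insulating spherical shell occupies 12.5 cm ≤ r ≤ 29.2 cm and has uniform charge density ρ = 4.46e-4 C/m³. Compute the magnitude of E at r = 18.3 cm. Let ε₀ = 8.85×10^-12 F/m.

2.09e6 N/C

Take a concentric spherical Gaussian surface of radius r = 18.3 cm (within the shell material, 12.5 cm < r < 29.2 cm).
Only the shell between 12.5 cm and r is enclosed: Q_enc = ρ·(4π/3)(r³ − a³) = (4.46×10^-4)·(4π/3)·((0.183)³ − (0.125)³) = 7.80e-6 C.
Gauss's law: E·4πr² = Q_enc/ε₀.
E = |Q_enc|/(4πε₀r²) = (7.80×10^-6)/(4π·8.85×10^-12·(0.183)²) = 2.09e6 N/C.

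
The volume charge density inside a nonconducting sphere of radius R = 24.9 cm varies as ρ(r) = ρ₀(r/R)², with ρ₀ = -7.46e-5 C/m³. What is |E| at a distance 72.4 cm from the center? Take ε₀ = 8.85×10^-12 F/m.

|E| = 4.97×10^4 N/C

Use a concentric Gaussian sphere at r = 72.4 cm (r > R, all charge enclosed).
Q_enc = 4π ∫₀^R ρ₀(r'/R)^2 r'² dr' = 4πρ₀R³/5 = -2.895e-6 C.
Since E is radial and uniform over the Gaussian sphere, Φ = E·4πr² = Q_enc/ε₀.
E = |Q_enc|/(4πε₀r²) = (2.895×10^-6)/(4π·8.85×10^-12·(0.724)²) = 4.97e4 N/C.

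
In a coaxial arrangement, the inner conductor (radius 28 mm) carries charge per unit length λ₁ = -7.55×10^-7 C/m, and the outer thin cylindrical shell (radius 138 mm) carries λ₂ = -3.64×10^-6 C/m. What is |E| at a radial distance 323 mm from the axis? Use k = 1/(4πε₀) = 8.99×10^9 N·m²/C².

|E| = 2.45e5 V/m

By cylindrical symmetry E is radial; use a coaxial Gaussian cylinder of radius 323 mm and length L (r > 138 mm, enclosing both).
λ_enc = λ₁ + λ₂ = (-7.55e-7) + (-3.64×10^-6) = -4.395×10^-6 C/m.
Applying ∮E·dA = Q_enc/ε₀ with the end caps contributing no flux:
E = 2k|λ_enc|/r = 2(8.99×10^9)(4.395×10^-6)/(0.323) = 2.45×10^5 N/C.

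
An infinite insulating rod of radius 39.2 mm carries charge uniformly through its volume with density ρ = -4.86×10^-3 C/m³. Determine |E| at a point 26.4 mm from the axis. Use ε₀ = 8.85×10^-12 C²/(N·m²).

Choose a coaxial cylinder of radius r = 26.4 mm (arbitrary length L) as the Gaussian surface (r < R).
Charge inside radius r per length L is ρ·πr²·L, so λ_enc = ρπr² = -1.064×10^-5 C/m.
By Gauss's law (flux through the curved wall only), E·2πrL = λ_enc L/ε₀.
E = |λ_enc|/(2πε₀r) = (1.064e-5)/(2π·8.85×10^-12·0.0264) = 7.25e6 N/C.

|E| = 7.25e6 N/C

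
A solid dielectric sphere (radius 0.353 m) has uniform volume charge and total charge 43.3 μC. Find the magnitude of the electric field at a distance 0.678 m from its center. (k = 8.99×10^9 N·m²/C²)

Use a concentric Gaussian sphere at r = 0.678 m (r > R, so the entire charge is enclosed).
Q_enc = 43.3 μC = 4.33×10^-5 C.
Gauss's law: E·4πr² = Q_enc/ε₀.
E = k|Q_enc|/r² = (8.99×10^9)(4.33×10^-5)/(0.678)² = 8.47e5 N/C.

E ≈ 8.47e5 V/m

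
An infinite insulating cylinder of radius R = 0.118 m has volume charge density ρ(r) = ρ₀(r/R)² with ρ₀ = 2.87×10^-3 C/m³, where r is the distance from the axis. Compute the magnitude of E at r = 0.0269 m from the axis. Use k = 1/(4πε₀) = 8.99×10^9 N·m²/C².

By cylindrical symmetry E is radial; use a coaxial Gaussian cylinder of radius 0.0269 m and length L (r < R).
λ_enc = ∫₀^r ρ(r')·2πr' dr' = (2πρ₀/R²)·r^4/4 = 1.695e-7 C/m.
Since E is radial and uniform over the curved surface, Φ = E·2πrL = Q_enc/ε₀ = λ_enc L/ε₀.
E = 2k|λ_enc|/r = 2(8.99×10^9)(1.695×10^-7)/(0.0269) = 1.13×10^5 N/C.

|E| ≈ 1.13×10^5 N/C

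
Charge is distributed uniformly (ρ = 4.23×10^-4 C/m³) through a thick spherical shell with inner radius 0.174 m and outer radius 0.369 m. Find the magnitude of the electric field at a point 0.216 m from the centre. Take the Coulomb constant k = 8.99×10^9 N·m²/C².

|E| ≈ 1.64×10^6 V/m

Use a concentric Gaussian sphere at r = 0.216 m (within the shell material, 0.174 m < r < 0.369 m).
Enclosed charge is the volume from a to r: Q_enc = (4π/3)ρ(r³ − a³) = 8.522×10^-6 C.
Gauss's law: E·4πr² = Q_enc/ε₀.
E = k|Q_enc|/r² = (8.99×10^9)(8.522×10^-6)/(0.216)² = 1.64×10^6 N/C.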